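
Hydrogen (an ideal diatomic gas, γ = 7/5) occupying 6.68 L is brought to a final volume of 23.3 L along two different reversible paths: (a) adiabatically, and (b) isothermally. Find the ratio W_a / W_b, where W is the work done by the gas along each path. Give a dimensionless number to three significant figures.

Path (a) adiabatic: W = P₁V₁(1 − (V₁/V₂)^(γ−1))/(γ−1) → W_a/(P₁V₁) = 0.9833.
Path (b) isothermal: W = P₁V₁ ln(V₂/V₁) → W_b/(P₁V₁) = 1.249.
W_a / W_b = 0.9833 / 1.249 = 0.787.

W_a / W_b ≈ 0.787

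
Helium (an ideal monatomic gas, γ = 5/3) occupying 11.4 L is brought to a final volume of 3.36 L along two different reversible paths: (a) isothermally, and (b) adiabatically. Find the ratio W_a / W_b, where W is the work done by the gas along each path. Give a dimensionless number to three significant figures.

Path (a) isothermal: W = P₁V₁ ln(V₂/V₁) → W_a/(P₁V₁) = -1.222.
Path (b) adiabatic: W = P₁V₁(1 − (V₁/V₂)^(γ−1))/(γ−1) → W_b/(P₁V₁) = -1.887.
W_a / W_b = -1.222 / -1.887 = 0.6475.

W_a / W_b ≈ 0.647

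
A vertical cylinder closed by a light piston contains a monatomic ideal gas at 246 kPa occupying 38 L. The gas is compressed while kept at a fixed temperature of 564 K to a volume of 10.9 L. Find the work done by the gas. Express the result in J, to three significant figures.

Isothermal: W = nRT ln(V₂/V₁) = P₁V₁ ln(V₂/V₁).
P₁V₁ = (246 kPa)(38 L) = 9348 J.
W = 9348 × ln(10.9/38) = 9348 × -1.249
W_by_gas = -11674 J.

W ≈ -11700 J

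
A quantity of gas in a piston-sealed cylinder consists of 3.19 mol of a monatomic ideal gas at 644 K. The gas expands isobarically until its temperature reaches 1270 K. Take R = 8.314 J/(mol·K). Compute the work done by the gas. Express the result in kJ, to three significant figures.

W ≈ 16.6 kJ

Isobaric: W = P ΔV = nR ΔT.
W = (3.19)(8.314)(1270 − 644) = 16603 J.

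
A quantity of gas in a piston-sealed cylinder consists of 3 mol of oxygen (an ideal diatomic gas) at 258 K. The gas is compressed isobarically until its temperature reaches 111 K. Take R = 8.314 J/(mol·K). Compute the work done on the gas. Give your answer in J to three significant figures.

Isobaric: W = P ΔV = nR ΔT.
W = (3)(8.314)(111 − 258) = -3666 J.
Work on gas = −W_by = 3666 J.

W ≈ 3670 J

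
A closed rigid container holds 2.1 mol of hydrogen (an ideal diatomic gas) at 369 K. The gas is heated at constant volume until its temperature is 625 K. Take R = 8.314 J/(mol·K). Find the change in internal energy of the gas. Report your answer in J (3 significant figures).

Constant volume ⇒ W = 0, so Q = ΔU = nCᵥΔT with Cᵥ = 5R/2 = 20.79 J/(mol·K).
ΔU = (2.1)(20.79)(625 − 369) = 11174 J.

ΔU ≈ 11200 J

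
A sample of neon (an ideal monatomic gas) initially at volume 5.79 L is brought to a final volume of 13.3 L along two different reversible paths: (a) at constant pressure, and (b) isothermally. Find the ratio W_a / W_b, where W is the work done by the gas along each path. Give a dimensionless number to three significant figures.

Path (a) isobaric: W = P₁(V₂ − V₁) → W_a/(P₁V₁) = 1.297.
Path (b) isothermal: W = P₁V₁ ln(V₂/V₁) → W_b/(P₁V₁) = 0.8316.
W_a / W_b = 1.297 / 0.8316 = 1.56.

W_a / W_b ≈ 1.56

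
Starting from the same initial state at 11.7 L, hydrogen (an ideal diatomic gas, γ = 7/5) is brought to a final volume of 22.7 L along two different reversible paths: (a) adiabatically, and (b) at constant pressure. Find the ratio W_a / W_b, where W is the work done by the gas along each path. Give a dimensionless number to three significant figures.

W_a / W_b ≈ 0.619

Path (a) adiabatic: W = P₁V₁(1 − (V₁/V₂)^(γ−1))/(γ−1) → W_a/(P₁V₁) = 0.5822.
Path (b) isobaric: W = P₁(V₂ − V₁) → W_b/(P₁V₁) = 0.9402.
W_a / W_b = 0.5822 / 0.9402 = 0.6192.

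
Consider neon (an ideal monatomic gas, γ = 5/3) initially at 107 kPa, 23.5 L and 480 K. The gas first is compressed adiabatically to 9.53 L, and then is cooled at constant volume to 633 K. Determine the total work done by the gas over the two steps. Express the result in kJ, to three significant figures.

Step 1 (adiabatic): W = (P₁V₁ − P₂V₂)/(γ−1) = (2514 − 4590)/0.667 = -3113 J.
Step 2 (isochoric): W = 0 (constant volume).
W_total = -3113 + 0 = -3113 J.

W_total ≈ -3.11 kJ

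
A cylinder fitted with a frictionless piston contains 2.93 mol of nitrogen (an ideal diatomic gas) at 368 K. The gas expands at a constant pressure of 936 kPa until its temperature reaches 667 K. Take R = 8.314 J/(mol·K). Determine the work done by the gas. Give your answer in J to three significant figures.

W ≈ 7280 J

Isobaric: W = P ΔV = nR ΔT.
W = (2.93)(8.314)(667 − 368) = 7284 J.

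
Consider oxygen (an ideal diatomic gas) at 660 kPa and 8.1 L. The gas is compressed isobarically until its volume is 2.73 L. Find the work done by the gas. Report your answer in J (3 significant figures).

W ≈ -3540 J

Isobaric: W = P ΔV.
W = (660 kPa)(2.73 − 8.1 L) = (660)(-5.37) = -3544 J.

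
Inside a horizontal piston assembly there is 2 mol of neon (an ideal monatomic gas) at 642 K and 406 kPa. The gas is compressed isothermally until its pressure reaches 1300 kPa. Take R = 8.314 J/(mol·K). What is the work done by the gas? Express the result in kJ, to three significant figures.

W ≈ -12.4 kJ

Isothermal process: W = nRT ln(V₂/V₁) = nRT ln(P₁/P₂).
W = (2)(8.314)(642) × ln(406/1300)
  = 10675 × ln(0.3123) = 10675 × -1.164
W_by_gas = -12423 J.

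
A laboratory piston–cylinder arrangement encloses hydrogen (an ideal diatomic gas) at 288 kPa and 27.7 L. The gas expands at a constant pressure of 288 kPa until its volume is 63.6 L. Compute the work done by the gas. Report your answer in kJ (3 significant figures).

Isobaric: W = P ΔV.
W = (288 kPa)(63.6 − 27.7 L) = (288)(35.9) = 10339 J.

W ≈ 10.3 kJ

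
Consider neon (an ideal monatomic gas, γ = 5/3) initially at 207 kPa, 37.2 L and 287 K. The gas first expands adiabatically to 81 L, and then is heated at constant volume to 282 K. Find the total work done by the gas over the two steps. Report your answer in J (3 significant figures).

W_total ≈ 4680 J

Step 1 (adiabatic): W = (P₁V₁ − P₂V₂)/(γ−1) = (7700 − 4584)/0.667 = 4675 J.
Step 2 (isochoric): W = 0 (constant volume).
W_total = 4675 + 0 = 4675 J.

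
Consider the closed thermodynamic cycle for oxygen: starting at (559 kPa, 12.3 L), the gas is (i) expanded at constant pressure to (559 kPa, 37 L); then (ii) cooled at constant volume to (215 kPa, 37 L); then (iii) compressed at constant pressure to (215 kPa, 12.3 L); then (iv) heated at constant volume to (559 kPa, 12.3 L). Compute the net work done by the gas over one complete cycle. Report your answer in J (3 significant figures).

Constant-volume legs do no work.
W(i) = (559)(37 − 12.3) = 13807 J; W(iii) = (215)(12.3 − 37) = -5310 J.
W_net = 13807 − 5310 = 8497 J (the clockwise enclosed area).

W_net ≈ 8500 J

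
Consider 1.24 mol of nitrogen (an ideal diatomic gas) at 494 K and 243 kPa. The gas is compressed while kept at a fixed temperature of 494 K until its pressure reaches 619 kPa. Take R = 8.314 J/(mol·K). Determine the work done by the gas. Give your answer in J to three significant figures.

W ≈ -4760 J

Isothermal process: W = nRT ln(V₂/V₁) = nRT ln(P₁/P₂).
W = (1.24)(8.314)(494) × ln(243/619)
  = 5093 × ln(0.3926) = 5093 × -0.935
W_by_gas = -4762 J.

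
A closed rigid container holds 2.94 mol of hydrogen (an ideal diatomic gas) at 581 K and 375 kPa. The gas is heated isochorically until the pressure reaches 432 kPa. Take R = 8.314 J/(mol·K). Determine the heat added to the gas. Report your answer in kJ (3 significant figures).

Q ≈ 5.40 kJ

Constant volume ⇒ W = 0, so Q = ΔU = nCᵥΔT with Cᵥ = 5R/2 = 20.79 J/(mol·K).
At constant V, T₂/T₁ = P₂/P₁ ⇒ ΔT = T₁(P₂/P₁ − 1) = 581·(432/375 − 1) = 88.31 K.
ΔU = (2.94)(20.79)(88.31) = 5397 J.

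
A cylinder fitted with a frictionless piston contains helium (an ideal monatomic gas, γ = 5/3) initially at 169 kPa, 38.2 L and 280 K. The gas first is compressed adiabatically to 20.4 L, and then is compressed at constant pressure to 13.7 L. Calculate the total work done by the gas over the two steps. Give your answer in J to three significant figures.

W_total ≈ -8250 J

Step 1 (adiabatic): W = (P₁V₁ − P₂V₂)/(γ−1) = (6456 − 9808)/0.667 = -5028 J.
After step 1: P = 480.8 kPa, V = 20.4 L, T = 425.4 K.
Step 2 (isobaric): W = PΔV = (480.8 kPa)(13.7 − 20.4 L) = -3221 J.
W_total = -5028 − 3221 = -8249 J.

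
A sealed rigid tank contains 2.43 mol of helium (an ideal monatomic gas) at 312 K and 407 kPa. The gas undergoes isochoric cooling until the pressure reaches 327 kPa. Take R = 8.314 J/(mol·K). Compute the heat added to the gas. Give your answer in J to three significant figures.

Q ≈ -1860 J

Constant volume ⇒ W = 0, so Q = ΔU = nCᵥΔT with Cᵥ = 3R/2 = 12.47 J/(mol·K).
At constant V, T₂/T₁ = P₂/P₁ ⇒ ΔT = T₁(P₂/P₁ − 1) = 312·(327/407 − 1) = -61.33 K.
ΔU = (2.43)(12.47)(-61.33) = -1858 J.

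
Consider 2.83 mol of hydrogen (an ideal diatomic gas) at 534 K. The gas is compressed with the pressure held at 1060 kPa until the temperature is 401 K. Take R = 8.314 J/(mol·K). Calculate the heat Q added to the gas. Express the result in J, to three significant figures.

Isobaric: W = nRΔT = (2.83)(8.314)(-133) = -3129 J.
ΔU = nCᵥΔT with Cᵥ = 5R/2: ΔU = (2.83)(20.79)(-133) = -7823 J.
Q = ΔU + W = -7823 − 3129 = -10953 J.

Q ≈ -11000 J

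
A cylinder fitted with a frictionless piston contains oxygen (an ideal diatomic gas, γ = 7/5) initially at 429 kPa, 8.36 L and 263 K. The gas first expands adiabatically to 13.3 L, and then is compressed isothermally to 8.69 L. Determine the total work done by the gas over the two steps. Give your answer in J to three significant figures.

W_total ≈ 252 J

Step 1 (adiabatic): W = (P₁V₁ − P₂V₂)/(γ−1) = (3586 − 2979)/0.4 = 1520 J.
After step 1: P = 224 kPa, V = 13.3 L, T = 218.4 K.
Step 2 (isothermal): W = P₁V₁ ln(V₂/V₁) = (2979) ln(8.69/13.3) = -1268 J.
W_total = 1520 − 1268 = 252.1 J.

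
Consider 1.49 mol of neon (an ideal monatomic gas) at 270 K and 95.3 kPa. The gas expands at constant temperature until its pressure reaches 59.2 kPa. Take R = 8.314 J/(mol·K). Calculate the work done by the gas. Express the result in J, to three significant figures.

Isothermal process: W = nRT ln(V₂/V₁) = nRT ln(P₁/P₂).
W = (1.49)(8.314)(270) × ln(95.3/59.2)
  = 3345 × ln(1.61) = 3345 × 0.4761
W_by_gas = 1592 J.

W ≈ 1590 J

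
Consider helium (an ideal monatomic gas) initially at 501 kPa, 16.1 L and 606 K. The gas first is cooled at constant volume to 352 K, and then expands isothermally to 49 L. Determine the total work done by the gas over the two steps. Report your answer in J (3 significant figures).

Step 1 (isochoric): W = 0 (constant volume).
After step 1: P = 291 kPa (V unchanged).
Step 2 (isothermal): W = P₁V₁ ln(V₂/V₁) = (4685) ln(49/16.1) = 5215 J.
W_total = 0 + 5215 = 5215 J.

W_total ≈ 5210 J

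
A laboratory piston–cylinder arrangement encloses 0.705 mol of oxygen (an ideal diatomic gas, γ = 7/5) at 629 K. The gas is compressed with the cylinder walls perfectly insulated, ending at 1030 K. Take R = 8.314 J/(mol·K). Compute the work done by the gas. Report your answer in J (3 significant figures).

Adiabatic ⇒ Q = 0, so W_by = −ΔU = nCᵥ(T₁ − T₂).
Cᵥ = 5R/2 = 20.79 J/(mol·K).
W = (0.705)(20.79)(629 − 1030) = -5876 J.

W ≈ -5880 J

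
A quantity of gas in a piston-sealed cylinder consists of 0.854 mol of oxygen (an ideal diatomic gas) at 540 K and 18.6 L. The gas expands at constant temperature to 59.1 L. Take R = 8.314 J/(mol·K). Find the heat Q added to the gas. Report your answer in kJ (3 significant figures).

Q ≈ 4.43 kJ

Isothermal ⇒ ΔU = 0, so Q = W = nRT ln(V₂/V₁).
Q = (0.854)(8.314)(540) ln(59.1/18.6) = 3834 × 1.156 = 4432 J.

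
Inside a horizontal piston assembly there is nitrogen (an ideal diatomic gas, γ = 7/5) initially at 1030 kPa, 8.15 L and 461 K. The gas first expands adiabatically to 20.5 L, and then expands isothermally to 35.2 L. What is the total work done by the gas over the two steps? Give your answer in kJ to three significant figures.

W_total ≈ 9.61 kJ

Step 1 (adiabatic): W = (P₁V₁ − P₂V₂)/(γ−1) = (8394 − 5804)/0.4 = 6475 J.
After step 1: P = 283.1 kPa, V = 20.5 L, T = 318.8 K.
Step 2 (isothermal): W = P₁V₁ ln(V₂/V₁) = (5804) ln(35.2/20.5) = 3138 J.
W_total = 6475 + 3138 = 9613 J.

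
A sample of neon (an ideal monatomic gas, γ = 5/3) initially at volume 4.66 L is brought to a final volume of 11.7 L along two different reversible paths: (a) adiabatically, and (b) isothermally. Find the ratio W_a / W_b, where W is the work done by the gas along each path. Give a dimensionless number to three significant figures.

W_a / W_b ≈ 0.747

Path (a) adiabatic: W = P₁V₁(1 − (V₁/V₂)^(γ−1))/(γ−1) → W_a/(P₁V₁) = 0.688.
Path (b) isothermal: W = P₁V₁ ln(V₂/V₁) → W_b/(P₁V₁) = 0.9206.
W_a / W_b = 0.688 / 0.9206 = 0.7474.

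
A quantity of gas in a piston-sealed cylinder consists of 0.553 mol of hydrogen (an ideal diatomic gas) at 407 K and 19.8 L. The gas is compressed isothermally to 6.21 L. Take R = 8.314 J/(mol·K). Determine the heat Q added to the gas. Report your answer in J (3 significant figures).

Isothermal ⇒ ΔU = 0, so Q = W = nRT ln(V₂/V₁).
Q = (0.553)(8.314)(407) ln(6.21/19.8) = 1871 × -1.16 = -2170 J.

Q ≈ -2170 J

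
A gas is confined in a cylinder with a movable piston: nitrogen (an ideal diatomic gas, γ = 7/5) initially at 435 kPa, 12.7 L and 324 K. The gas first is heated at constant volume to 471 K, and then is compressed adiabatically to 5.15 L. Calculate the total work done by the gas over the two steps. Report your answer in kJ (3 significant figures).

Step 1 (isochoric): W = 0 (constant volume).
After step 1: P = 632.4 kPa (V unchanged).
Step 2 (adiabatic): W = (P₁V₁ − P₂V₂)/(γ−1) = (8031 − 11523)/0.4 = -8730 J.
W_total = 0 − 8730 = -8730 J.

W_total ≈ -8.73 kJ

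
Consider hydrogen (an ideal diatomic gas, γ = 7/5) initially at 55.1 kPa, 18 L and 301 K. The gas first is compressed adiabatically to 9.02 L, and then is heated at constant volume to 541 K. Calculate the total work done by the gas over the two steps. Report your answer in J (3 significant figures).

W_total ≈ -789 J

Step 1 (adiabatic): W = (P₁V₁ − P₂V₂)/(γ−1) = (991.8 − 1308)/0.4 = -789.3 J.
Step 2 (isochoric): W = 0 (constant volume).
W_total = -789.3 + 0 = -789.3 J.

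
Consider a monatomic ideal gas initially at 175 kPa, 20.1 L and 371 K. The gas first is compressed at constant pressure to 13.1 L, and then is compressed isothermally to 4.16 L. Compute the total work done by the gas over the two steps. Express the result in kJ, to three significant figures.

W_total ≈ -3.85 kJ

Step 1 (isobaric): W = PΔV = (175 kPa)(13.1 − 20.1 L) = -1225 J.
After step 1: P = 175 kPa, V = 13.1 L, T = 241.8 K.
Step 2 (isothermal): W = P₁V₁ ln(V₂/V₁) = (2292) ln(4.16/13.1) = -2630 J.
W_total = -1225 − 2630 = -3855 J.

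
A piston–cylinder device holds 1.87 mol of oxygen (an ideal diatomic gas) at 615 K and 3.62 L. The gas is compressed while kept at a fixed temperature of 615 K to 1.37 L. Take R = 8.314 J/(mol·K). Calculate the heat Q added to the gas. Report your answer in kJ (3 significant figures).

Q ≈ -9.29 kJ

Isothermal ⇒ ΔU = 0, so Q = W = nRT ln(V₂/V₁).
Q = (1.87)(8.314)(615) ln(1.37/3.62) = 9562 × -0.9717 = -9291 J.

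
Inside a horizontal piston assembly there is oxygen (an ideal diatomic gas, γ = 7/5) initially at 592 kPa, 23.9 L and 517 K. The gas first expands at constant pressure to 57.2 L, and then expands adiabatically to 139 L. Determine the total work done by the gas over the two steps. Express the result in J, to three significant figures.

Step 1 (isobaric): W = PΔV = (592 kPa)(57.2 − 23.9 L) = 19714 J.
After step 1: P = 592 kPa, V = 57.2 L, T = 1237 K.
Step 2 (adiabatic): W = (P₁V₁ − P₂V₂)/(γ−1) = (33862 − 23739)/0.4 = 25307 J.
W_total = 19714 + 25307 = 45021 J.

W_total ≈ 45000 J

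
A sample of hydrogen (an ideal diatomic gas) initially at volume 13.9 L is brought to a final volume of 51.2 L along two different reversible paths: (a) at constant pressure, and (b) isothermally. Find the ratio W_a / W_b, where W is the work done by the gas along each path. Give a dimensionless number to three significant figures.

W_a / W_b ≈ 2.06

Path (a) isobaric: W = P₁(V₂ − V₁) → W_a/(P₁V₁) = 2.683.
Path (b) isothermal: W = P₁V₁ ln(V₂/V₁) → W_b/(P₁V₁) = 1.304.
W_a / W_b = 2.683 / 1.304 = 2.058.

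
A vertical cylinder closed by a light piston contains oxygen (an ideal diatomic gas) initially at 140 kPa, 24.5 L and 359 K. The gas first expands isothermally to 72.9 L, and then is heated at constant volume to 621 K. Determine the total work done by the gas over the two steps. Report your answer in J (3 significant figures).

Step 1 (isothermal): W = P₁V₁ ln(V₂/V₁) = (3430) ln(72.9/24.5) = 3740 J.
Step 2 (isochoric): W = 0 (constant volume).
W_total = 3740 + 0 = 3740 J.

W_total ≈ 3740 J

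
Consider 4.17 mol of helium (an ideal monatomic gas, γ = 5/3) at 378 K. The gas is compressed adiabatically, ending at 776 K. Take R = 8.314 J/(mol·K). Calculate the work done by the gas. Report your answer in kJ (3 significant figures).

Adiabatic ⇒ Q = 0, so W_by = −ΔU = nCᵥ(T₁ − T₂).
Cᵥ = 3R/2 = 12.47 J/(mol·K).
W = (4.17)(12.47)(378 − 776) = -20698 J.

W ≈ -20.7 kJ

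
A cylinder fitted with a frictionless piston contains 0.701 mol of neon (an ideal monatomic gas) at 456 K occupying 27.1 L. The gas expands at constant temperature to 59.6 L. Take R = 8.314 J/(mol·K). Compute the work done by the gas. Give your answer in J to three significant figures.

W ≈ 2090 J

Isothermal: W = nRT ln(V₂/V₁).
W = (0.701)(8.314)(456) × ln(59.6/27.1)
  = 2658 × 0.7881
W_by_gas = 2095 J.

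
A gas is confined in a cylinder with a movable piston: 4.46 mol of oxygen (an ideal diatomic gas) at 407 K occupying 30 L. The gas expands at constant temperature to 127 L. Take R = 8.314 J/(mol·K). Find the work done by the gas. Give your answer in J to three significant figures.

W ≈ 21800 J

Isothermal: W = nRT ln(V₂/V₁).
W = (4.46)(8.314)(407) × ln(127/30)
  = 15092 × 1.443
W_by_gas = 21777 J.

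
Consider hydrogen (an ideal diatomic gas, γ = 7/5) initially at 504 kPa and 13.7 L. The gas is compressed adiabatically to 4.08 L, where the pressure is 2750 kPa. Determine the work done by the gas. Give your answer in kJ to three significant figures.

Adiabatic: W = (P₁V₁ − P₂V₂)/(γ − 1) with γ = 7/5.
P₁V₁ = 6905 J, P₂V₂ = 11220 J.
W = (6905 − 11220) / 0.4 = -10788 J.

W ≈ -10.8 kJ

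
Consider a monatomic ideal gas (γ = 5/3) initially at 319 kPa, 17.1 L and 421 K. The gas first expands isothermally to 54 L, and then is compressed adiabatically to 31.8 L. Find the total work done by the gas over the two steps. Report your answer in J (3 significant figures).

Step 1 (isothermal): W = P₁V₁ ln(V₂/V₁) = (5455) ln(54/17.1) = 6273 J.
After step 1: P = 101 kPa, V = 54 L, T = 421 K.
Step 2 (adiabatic): W = (P₁V₁ − P₂V₂)/(γ−1) = (5455 − 7764)/0.667 = -3464 J.
W_total = 6273 − 3464 = 2809 J.

W_total ≈ 2810 J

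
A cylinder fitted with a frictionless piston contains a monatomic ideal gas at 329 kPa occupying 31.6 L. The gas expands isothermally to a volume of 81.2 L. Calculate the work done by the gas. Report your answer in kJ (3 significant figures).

Isothermal: W = nRT ln(V₂/V₁) = P₁V₁ ln(V₂/V₁).
P₁V₁ = (329 kPa)(31.6 L) = 10396 J.
W = 10396 × ln(81.2/31.6) = 10396 × 0.9438
W_by_gas = 9812 J.

W ≈ 9.81 kJ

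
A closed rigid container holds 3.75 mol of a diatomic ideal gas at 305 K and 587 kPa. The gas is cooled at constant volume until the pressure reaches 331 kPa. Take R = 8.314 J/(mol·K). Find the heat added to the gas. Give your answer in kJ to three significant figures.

Constant volume ⇒ W = 0, so Q = ΔU = nCᵥΔT with Cᵥ = 5R/2 = 20.79 J/(mol·K).
At constant V, T₂/T₁ = P₂/P₁ ⇒ ΔT = T₁(P₂/P₁ − 1) = 305·(331/587 − 1) = -133 K.
ΔU = (3.75)(20.79)(-133) = -10368 J.

Q ≈ -10.4 kJ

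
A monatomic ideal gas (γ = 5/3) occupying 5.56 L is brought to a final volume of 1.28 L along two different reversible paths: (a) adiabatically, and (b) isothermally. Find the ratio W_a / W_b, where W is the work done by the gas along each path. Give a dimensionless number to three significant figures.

W_a / W_b ≈ 1.70

Path (a) adiabatic: W = P₁V₁(1 − (V₁/V₂)^(γ−1))/(γ−1) → W_a/(P₁V₁) = -2.493.
Path (b) isothermal: W = P₁V₁ ln(V₂/V₁) → W_b/(P₁V₁) = -1.469.
W_a / W_b = -2.493 / -1.469 = 1.698.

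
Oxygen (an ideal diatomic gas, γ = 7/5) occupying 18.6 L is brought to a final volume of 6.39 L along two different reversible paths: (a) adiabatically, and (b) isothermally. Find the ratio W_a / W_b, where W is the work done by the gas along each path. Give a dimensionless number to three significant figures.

Path (a) adiabatic: W = P₁V₁(1 − (V₁/V₂)^(γ−1))/(γ−1) → W_a/(P₁V₁) = -1.333.
Path (b) isothermal: W = P₁V₁ ln(V₂/V₁) → W_b/(P₁V₁) = -1.068.
W_a / W_b = -1.333 / -1.068 = 1.248.

W_a / W_b ≈ 1.25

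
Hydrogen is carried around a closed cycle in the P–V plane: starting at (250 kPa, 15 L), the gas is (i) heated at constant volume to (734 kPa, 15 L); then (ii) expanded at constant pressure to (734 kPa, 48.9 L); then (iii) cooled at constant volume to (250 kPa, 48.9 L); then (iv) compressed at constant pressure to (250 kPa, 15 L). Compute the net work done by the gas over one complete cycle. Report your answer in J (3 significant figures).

Constant-volume legs do no work.
W(ii) = (734)(48.9 − 15) = 24883 J; W(iv) = (250)(15 − 48.9) = -8475 J.
W_net = 24883 − 8475 = 16408 J (the clockwise enclosed area).

W_net ≈ 16400 J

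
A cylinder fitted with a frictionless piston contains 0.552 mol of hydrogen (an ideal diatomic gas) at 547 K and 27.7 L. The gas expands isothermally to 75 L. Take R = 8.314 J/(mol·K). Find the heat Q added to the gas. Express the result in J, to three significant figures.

Q ≈ 2500 J

Isothermal ⇒ ΔU = 0, so Q = W = nRT ln(V₂/V₁).
Q = (0.552)(8.314)(547) ln(75/27.7) = 2510 × 0.9961 = 2500 J.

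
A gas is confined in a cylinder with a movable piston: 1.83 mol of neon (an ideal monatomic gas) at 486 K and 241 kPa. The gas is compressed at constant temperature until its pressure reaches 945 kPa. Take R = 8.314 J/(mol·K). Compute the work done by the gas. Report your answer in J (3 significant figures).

Isothermal process: W = nRT ln(V₂/V₁) = nRT ln(P₁/P₂).
W = (1.83)(8.314)(486) × ln(241/945)
  = 7394 × ln(0.255) = 7394 × -1.366
W_by_gas = -10103 J.

W ≈ -10100 J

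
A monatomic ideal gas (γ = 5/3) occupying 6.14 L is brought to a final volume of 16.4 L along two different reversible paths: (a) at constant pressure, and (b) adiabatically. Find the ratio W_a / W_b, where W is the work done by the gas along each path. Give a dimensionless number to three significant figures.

W_a / W_b ≈ 2.32

Path (a) isobaric: W = P₁(V₂ − V₁) → W_a/(P₁V₁) = 1.671.
Path (b) adiabatic: W = P₁V₁(1 − (V₁/V₂)^(γ−1))/(γ−1) → W_b/(P₁V₁) = 0.7208.
W_a / W_b = 1.671 / 0.7208 = 2.318.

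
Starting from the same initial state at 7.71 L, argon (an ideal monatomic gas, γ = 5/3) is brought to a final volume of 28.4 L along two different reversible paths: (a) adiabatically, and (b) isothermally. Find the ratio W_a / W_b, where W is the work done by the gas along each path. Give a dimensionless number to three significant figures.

W_a / W_b ≈ 0.668

Path (a) adiabatic: W = P₁V₁(1 − (V₁/V₂)^(γ−1))/(γ−1) → W_a/(P₁V₁) = 0.8711.
Path (b) isothermal: W = P₁V₁ ln(V₂/V₁) → W_b/(P₁V₁) = 1.304.
W_a / W_b = 0.8711 / 1.304 = 0.6681.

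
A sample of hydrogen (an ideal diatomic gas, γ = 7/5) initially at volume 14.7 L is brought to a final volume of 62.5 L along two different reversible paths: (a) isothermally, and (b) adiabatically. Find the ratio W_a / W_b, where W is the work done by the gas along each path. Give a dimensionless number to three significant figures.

Path (a) isothermal: W = P₁V₁ ln(V₂/V₁) → W_a/(P₁V₁) = 1.447.
Path (b) adiabatic: W = P₁V₁(1 − (V₁/V₂)^(γ−1))/(γ−1) → W_b/(P₁V₁) = 1.099.
W_a / W_b = 1.447 / 1.099 = 1.317.

W_a / W_b ≈ 1.32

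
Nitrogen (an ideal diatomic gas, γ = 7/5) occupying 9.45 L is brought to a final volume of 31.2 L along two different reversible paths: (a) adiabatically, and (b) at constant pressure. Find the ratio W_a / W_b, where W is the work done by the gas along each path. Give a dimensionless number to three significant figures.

Path (a) adiabatic: W = P₁V₁(1 − (V₁/V₂)^(γ−1))/(γ−1) → W_a/(P₁V₁) = 0.9496.
Path (b) isobaric: W = P₁(V₂ − V₁) → W_b/(P₁V₁) = 2.302.
W_a / W_b = 0.9496 / 2.302 = 0.4126.

W_a / W_b ≈ 0.413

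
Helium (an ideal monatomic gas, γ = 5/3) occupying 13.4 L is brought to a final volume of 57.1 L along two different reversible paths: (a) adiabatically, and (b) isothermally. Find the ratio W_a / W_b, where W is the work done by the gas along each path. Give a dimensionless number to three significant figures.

W_a / W_b ≈ 0.641

Path (a) adiabatic: W = P₁V₁(1 − (V₁/V₂)^(γ−1))/(γ−1) → W_a/(P₁V₁) = 0.9293.
Path (b) isothermal: W = P₁V₁ ln(V₂/V₁) → W_b/(P₁V₁) = 1.45.
W_a / W_b = 0.9293 / 1.45 = 0.6411.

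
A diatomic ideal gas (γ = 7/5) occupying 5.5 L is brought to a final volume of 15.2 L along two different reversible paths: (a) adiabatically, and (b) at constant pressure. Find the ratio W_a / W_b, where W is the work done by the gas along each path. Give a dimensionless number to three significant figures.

Path (a) adiabatic: W = P₁V₁(1 − (V₁/V₂)^(γ−1))/(γ−1) → W_a/(P₁V₁) = 0.8353.
Path (b) isobaric: W = P₁(V₂ − V₁) → W_b/(P₁V₁) = 1.764.
W_a / W_b = 0.8353 / 1.764 = 0.4736.

W_a / W_b ≈ 0.474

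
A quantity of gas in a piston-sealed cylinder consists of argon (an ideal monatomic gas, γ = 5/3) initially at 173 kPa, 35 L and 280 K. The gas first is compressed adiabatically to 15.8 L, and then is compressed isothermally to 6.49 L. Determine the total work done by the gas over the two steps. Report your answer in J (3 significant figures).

W_total ≈ -15500 J

Step 1 (adiabatic): W = (P₁V₁ − P₂V₂)/(γ−1) = (6055 − 10289)/0.667 = -6352 J.
After step 1: P = 651.2 kPa, V = 15.8 L, T = 475.8 K.
Step 2 (isothermal): W = P₁V₁ ln(V₂/V₁) = (10289) ln(6.49/15.8) = -9155 J.
W_total = -6352 − 9155 = -15506 J.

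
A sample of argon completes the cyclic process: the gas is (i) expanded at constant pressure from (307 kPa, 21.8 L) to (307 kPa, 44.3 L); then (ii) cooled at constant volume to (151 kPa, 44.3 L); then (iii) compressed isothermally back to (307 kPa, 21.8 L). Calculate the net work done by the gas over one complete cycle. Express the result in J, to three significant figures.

W_net ≈ 2160 J

Leg (i): W = PΔV = (307)(44.3 − 21.8) = 6907 J.
Leg (ii): W = 0.
Leg (iii): W = PᵢVᵢ ln(V_f/Vᵢ) = (6689) ln(21.8/44.3) = -4743 J.
W_net = 6907 − 4743 = 2164 J.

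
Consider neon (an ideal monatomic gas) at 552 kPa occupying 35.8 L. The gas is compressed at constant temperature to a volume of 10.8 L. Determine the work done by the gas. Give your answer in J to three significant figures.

Isothermal: W = nRT ln(V₂/V₁) = P₁V₁ ln(V₂/V₁).
P₁V₁ = (552 kPa)(35.8 L) = 19762 J.
W = 19762 × ln(10.8/35.8) = 19762 × -1.198
W_by_gas = -23682 J.

W ≈ -23700 J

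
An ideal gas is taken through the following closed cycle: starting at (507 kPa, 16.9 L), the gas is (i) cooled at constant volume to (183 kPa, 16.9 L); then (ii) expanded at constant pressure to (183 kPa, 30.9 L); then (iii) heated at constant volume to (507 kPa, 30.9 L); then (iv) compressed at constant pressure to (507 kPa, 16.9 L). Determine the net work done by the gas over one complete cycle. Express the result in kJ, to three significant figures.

Constant-volume legs do no work.
W(ii) = (183)(30.9 − 16.9) = 2562 J; W(iv) = (507)(16.9 − 30.9) = -7098 J.
W_net = 2562 − 7098 = -4536 J (the counter-clockwise enclosed area).

W_net ≈ -4.54 kJ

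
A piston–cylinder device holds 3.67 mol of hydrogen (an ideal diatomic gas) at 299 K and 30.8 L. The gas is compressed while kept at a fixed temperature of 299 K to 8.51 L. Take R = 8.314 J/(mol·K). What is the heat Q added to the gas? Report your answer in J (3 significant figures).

Isothermal ⇒ ΔU = 0, so Q = W = nRT ln(V₂/V₁).
Q = (3.67)(8.314)(299) ln(8.51/30.8) = 9123 × -1.286 = -11735 J.

Q ≈ -11700 J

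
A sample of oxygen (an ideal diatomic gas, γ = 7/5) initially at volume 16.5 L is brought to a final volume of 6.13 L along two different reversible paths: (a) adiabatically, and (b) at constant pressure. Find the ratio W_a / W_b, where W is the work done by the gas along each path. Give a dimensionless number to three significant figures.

W_a / W_b ≈ 1.93

Path (a) adiabatic: W = P₁V₁(1 − (V₁/V₂)^(γ−1))/(γ−1) → W_a/(P₁V₁) = -1.215.
Path (b) isobaric: W = P₁(V₂ − V₁) → W_b/(P₁V₁) = -0.6285.
W_a / W_b = -1.215 / -0.6285 = 1.933.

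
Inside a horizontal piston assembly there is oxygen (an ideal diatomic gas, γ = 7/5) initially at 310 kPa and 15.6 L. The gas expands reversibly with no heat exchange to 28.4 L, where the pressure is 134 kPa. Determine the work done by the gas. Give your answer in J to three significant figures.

Adiabatic: W = (P₁V₁ − P₂V₂)/(γ − 1) with γ = 7/5.
P₁V₁ = 4836 J, P₂V₂ = 3806 J.
W = (4836 − 3806) / 0.4 = 2576 J.

W ≈ 2580 J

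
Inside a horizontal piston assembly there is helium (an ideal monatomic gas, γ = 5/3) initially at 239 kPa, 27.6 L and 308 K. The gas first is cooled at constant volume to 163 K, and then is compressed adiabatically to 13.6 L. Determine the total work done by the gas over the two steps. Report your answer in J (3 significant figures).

W_total ≈ -3160 J

Step 1 (isochoric): W = 0 (constant volume).
After step 1: P = 126.5 kPa (V unchanged).
Step 2 (adiabatic): W = (P₁V₁ − P₂V₂)/(γ−1) = (3491 − 5596)/0.667 = -3157 J.
W_total = 0 − 3157 = -3157 J.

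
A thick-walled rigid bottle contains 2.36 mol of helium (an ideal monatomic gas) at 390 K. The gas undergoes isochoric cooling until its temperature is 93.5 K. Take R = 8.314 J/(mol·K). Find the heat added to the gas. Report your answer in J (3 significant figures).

Constant volume ⇒ W = 0, so Q = ΔU = nCᵥΔT with Cᵥ = 3R/2 = 12.47 J/(mol·K).
ΔU = (2.36)(12.47)(93.5 − 390) = -8726 J.

Q ≈ -8730 J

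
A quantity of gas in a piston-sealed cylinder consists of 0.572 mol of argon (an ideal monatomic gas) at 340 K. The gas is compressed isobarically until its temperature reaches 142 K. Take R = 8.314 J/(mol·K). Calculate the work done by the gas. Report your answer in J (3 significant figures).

Isobaric: W = P ΔV = nR ΔT.
W = (0.572)(8.314)(142 − 340) = -941.6 J.

W ≈ -942 J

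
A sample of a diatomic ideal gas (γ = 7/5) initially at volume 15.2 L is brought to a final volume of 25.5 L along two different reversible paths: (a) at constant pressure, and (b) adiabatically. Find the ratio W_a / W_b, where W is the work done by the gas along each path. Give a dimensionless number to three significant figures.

Path (a) isobaric: W = P₁(V₂ − V₁) → W_a/(P₁V₁) = 0.6776.
Path (b) adiabatic: W = P₁V₁(1 − (V₁/V₂)^(γ−1))/(γ−1) → W_b/(P₁V₁) = 0.4674.
W_a / W_b = 0.6776 / 0.4674 = 1.45.

W_a / W_b ≈ 1.45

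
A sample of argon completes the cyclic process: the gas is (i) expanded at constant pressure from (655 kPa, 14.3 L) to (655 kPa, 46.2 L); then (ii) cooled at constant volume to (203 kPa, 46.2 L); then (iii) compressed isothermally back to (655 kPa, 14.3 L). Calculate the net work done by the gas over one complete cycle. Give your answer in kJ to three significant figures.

W_net ≈ 9.90 kJ

Leg (i): W = PΔV = (655)(46.2 − 14.3) = 20894 J.
Leg (ii): W = 0.
Leg (iii): W = PᵢVᵢ ln(V_f/Vᵢ) = (9379) ln(14.3/46.2) = -10998 J.
W_net = 20894 − 10998 = 9896 J.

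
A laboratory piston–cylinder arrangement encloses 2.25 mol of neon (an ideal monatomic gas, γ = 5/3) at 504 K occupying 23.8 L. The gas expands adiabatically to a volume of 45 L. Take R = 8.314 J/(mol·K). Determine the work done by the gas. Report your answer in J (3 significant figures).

Adiabatic: TV^(γ−1) = const with γ = 5/3.
T₂ = T₁ (V₁/V₂)^(γ−1) = 504 × (23.8/45)^0.667 = 504 × 0.654 = 329.6 K.
W_by = nCᵥ(T₁ − T₂) = (2.25)(12.47)(504 − 329.6) = 4893 J.

W ≈ 4890 J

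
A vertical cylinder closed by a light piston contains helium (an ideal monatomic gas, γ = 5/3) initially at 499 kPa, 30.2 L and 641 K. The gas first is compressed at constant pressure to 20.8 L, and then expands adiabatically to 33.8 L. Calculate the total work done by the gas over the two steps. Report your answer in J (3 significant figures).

W_total ≈ -386 J

Step 1 (isobaric): W = PΔV = (499 kPa)(20.8 − 30.2 L) = -4691 J.
After step 1: P = 499 kPa, V = 20.8 L, T = 441.5 K.
Step 2 (adiabatic): W = (P₁V₁ − P₂V₂)/(γ−1) = (10379 − 7509)/0.667 = 4305 J.
W_total = -4691 + 4305 = -385.6 J.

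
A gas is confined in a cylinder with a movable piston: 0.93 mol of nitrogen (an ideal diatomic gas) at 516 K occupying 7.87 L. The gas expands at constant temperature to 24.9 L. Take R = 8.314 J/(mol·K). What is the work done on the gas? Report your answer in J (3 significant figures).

W ≈ -4600 J

Isothermal: W = nRT ln(V₂/V₁).
W = (0.93)(8.314)(516) × ln(24.9/7.87)
  = 3990 × 1.152
W_by_gas = 4595 J; work on gas = −W_by = -4595 J.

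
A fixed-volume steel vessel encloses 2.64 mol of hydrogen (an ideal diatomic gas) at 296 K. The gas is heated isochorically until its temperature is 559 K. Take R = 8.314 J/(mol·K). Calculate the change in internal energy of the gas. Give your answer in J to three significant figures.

ΔU ≈ 14400 J

Constant volume ⇒ W = 0, so Q = ΔU = nCᵥΔT with Cᵥ = 5R/2 = 20.79 J/(mol·K).
ΔU = (2.64)(20.79)(559 − 296) = 14431 J.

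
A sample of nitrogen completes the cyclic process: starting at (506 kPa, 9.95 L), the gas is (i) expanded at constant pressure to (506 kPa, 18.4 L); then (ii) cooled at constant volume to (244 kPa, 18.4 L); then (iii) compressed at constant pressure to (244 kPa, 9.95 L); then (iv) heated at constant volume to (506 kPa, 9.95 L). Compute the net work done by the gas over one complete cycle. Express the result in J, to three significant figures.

Constant-volume legs do no work.
W(i) = (506)(18.4 − 9.95) = 4276 J; W(iii) = (244)(9.95 − 18.4) = -2062 J.
W_net = 4276 − 2062 = 2214 J (the clockwise enclosed area).

W_net ≈ 2210 J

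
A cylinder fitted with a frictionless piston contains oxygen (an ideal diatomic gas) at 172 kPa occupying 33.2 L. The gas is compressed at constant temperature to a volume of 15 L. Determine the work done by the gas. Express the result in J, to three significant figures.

W ≈ -4540 J

Isothermal: W = nRT ln(V₂/V₁) = P₁V₁ ln(V₂/V₁).
P₁V₁ = (172 kPa)(33.2 L) = 5710 J.
W = 5710 × ln(15/33.2) = 5710 × -0.7945
W_by_gas = -4537 J.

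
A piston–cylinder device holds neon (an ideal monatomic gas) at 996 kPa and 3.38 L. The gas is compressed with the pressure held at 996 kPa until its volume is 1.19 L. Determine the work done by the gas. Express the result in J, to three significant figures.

W ≈ -2180 J

Isobaric: W = P ΔV.
W = (996 kPa)(1.19 − 3.38 L) = (996)(-2.19) = -2181 J.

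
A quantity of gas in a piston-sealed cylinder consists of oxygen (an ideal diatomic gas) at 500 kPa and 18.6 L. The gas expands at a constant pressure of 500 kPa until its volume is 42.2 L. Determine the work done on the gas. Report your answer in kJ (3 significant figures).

W ≈ -11.8 kJ

Isobaric: W = P ΔV.
W = (500 kPa)(42.2 − 18.6 L) = (500)(23.6) = 11800 J.
Work on gas = −W_by = -11800 J.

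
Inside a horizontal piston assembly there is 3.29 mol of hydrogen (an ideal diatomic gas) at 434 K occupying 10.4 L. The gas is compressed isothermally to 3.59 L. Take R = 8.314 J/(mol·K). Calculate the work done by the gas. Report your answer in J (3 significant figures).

Isothermal: W = nRT ln(V₂/V₁).
W = (3.29)(8.314)(434) × ln(3.59/10.4)
  = 11871 × -1.064
W_by_gas = -12627 J.

W ≈ -12600 J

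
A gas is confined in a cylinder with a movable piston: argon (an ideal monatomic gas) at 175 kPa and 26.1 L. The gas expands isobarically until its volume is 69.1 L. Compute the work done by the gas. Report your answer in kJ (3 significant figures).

W ≈ 7.52 kJ

Isobaric: W = P ΔV.
W = (175 kPa)(69.1 − 26.1 L) = (175)(43) = 7525 J.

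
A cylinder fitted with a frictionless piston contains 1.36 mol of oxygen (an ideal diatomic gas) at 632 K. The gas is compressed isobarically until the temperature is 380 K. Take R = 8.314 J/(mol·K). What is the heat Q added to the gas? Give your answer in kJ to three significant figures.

Isobaric: W = nRΔT = (1.36)(8.314)(-252) = -2849 J.
ΔU = nCᵥΔT with Cᵥ = 5R/2: ΔU = (1.36)(20.79)(-252) = -7123 J.
Q = ΔU + W = -7123 − 2849 = -9973 J.

Q ≈ -9.97 kJ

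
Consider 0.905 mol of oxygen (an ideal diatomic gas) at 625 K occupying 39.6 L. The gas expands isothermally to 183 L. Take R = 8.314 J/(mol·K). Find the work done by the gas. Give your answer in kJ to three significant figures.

W ≈ 7.20 kJ

Isothermal: W = nRT ln(V₂/V₁).
W = (0.905)(8.314)(625) × ln(183/39.6)
  = 4703 × 1.531
W_by_gas = 7198 J.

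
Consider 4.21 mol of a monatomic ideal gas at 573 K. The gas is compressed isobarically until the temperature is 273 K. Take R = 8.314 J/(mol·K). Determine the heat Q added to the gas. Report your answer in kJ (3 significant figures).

Isobaric: W = nRΔT = (4.21)(8.314)(-300) = -10501 J.
ΔU = nCᵥΔT with Cᵥ = 3R/2: ΔU = (4.21)(12.47)(-300) = -15751 J.
Q = ΔU + W = -15751 − 10501 = -26251 J.

Q ≈ -26.3 kJ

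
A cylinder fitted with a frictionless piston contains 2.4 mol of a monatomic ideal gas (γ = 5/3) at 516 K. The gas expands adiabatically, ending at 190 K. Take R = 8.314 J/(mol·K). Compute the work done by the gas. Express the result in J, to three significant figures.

Adiabatic ⇒ Q = 0, so W_by = −ΔU = nCᵥ(T₁ − T₂).
Cᵥ = 3R/2 = 12.47 J/(mol·K).
W = (2.4)(12.47)(516 − 190) = 9757 J.

W ≈ 9760 J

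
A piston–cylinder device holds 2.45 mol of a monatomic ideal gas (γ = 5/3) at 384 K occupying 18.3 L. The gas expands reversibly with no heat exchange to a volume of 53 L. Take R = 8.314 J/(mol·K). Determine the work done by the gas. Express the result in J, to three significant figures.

Adiabatic: TV^(γ−1) = const with γ = 5/3.
T₂ = T₁ (V₁/V₂)^(γ−1) = 384 × (18.3/53)^0.667 = 384 × 0.4922 = 189 K.
W_by = nCᵥ(T₁ − T₂) = (2.45)(12.47)(384 − 189) = 5958 J.

W ≈ 5960 J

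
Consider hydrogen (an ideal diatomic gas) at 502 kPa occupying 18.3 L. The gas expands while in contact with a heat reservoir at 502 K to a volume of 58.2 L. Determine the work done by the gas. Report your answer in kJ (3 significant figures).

W ≈ 10.6 kJ

Isothermal: W = nRT ln(V₂/V₁) = P₁V₁ ln(V₂/V₁).
P₁V₁ = (502 kPa)(18.3 L) = 9187 J.
W = 9187 × ln(58.2/18.3) = 9187 × 1.157
W_by_gas = 10629 J.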